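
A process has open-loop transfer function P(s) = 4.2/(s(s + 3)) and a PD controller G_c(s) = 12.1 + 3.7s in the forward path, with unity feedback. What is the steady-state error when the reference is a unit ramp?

0.059

The loop has one pole at the origin (type 1). Velocity error constant K_v = lim_{s→0} s·G_c(s)P(s) = 12.1·4.2/3 = 16.94.
Steady-state error to a unit ramp: e_ss = 1/K_v = 0.059.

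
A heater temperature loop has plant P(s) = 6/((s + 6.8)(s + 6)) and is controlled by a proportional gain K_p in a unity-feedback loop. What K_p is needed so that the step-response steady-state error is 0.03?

K_p = 220

The loop is type 0, so e_ss(step) = 1/(1 + K_pos) with K_pos = K_p·P(0).
P(0) = 0.1471. Require 1/(1 + K_p·0.1471) = 0.03, so 1 + 0.1471·K_p = 33.33.
K_p = (33.33 − 1)/0.1471 = 220.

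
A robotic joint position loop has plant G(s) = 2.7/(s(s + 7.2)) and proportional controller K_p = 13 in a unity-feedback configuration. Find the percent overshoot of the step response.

9.04%

From 1 + K_pG(s) = 0: s² + 7.2s + 35.1 = 0 ⇒ ω_n = 5.925, ζ = 0.6076.
%OS = 100·exp(−πζ/√(1−ζ²)) = 100·exp(−π·0.6076/√0.6308) = 9.04%.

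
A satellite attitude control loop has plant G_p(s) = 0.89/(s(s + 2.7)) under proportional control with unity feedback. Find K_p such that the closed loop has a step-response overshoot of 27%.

From %OS = 100·exp(−πζ/√(1−ζ²)) = 27%, ζ = −ln(0.27)/√(π²+ln²(0.27)) = 0.3847.
Characteristic equation s² + 2.7s + 0.89K_p = 0 gives ζ = 2.7/(2√(0.89K_p)).
Setting ζ = 0.3847: √(0.89K_p) = 2.7/(2·0.3847) = 3.509, so K_p = 12.31/0.89 = 13.8.

K_p = 13.8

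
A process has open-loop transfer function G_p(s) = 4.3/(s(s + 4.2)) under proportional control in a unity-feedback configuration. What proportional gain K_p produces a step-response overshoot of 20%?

From %OS = 100·exp(−πζ/√(1−ζ²)) = 20%, ζ = −ln(0.2)/√(π²+ln²(0.2)) = 0.4559.
Characteristic equation s² + 4.2s + 4.3K_p = 0 gives ζ = 4.2/(2√(4.3K_p)).
Setting ζ = 0.4559: √(4.3K_p) = 4.2/(2·0.4559) = 4.606, so K_p = 21.21/4.3 = 4.93.

K_p = 4.93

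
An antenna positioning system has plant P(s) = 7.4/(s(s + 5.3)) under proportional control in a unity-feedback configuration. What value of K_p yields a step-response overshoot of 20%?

K_p = 4.56

From %OS = 100·exp(−πζ/√(1−ζ²)) = 20%, ζ = −ln(0.2)/√(π²+ln²(0.2)) = 0.4559.
Characteristic equation s² + 5.3s + 7.4K_p = 0 gives ζ = 5.3/(2√(7.4K_p)).
Setting ζ = 0.4559: √(7.4K_p) = 5.3/(2·0.4559) = 5.812, so K_p = 33.78/7.4 = 4.56.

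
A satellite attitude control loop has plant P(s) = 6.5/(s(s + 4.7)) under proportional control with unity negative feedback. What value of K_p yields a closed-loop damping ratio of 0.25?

Closed-loop characteristic equation: s² + 4.7s + K_p·6.5 = 0.
So ω_n = √(6.5K_p) and 2ζω_n = 4.7, giving ζ = 4.7/(2√(6.5K_p)).
Setting ζ = 0.25: √(6.5K_p) = 4.7/(2·0.25) = 9.4, so K_p = 88.36/6.5 = 13.6.

K_p = 13.6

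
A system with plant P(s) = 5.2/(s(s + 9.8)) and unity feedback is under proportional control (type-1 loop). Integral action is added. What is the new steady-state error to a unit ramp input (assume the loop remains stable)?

The integrator raises the loop to type 2, so K_v → ∞ and e_ss to a ramp is zero.

0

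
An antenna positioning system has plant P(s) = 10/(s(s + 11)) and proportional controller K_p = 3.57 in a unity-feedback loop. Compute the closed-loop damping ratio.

ζ = 0.921

1 + K_p·P(s) = 0 gives s² + 11s + 35.7 = 0.
Matching s² + 2ζω_n s + ω_n²: ω_n = √35.7 = 5.975 rad/s and 2ζω_n = 11, so ζ = 11/(2·5.975) = 0.921.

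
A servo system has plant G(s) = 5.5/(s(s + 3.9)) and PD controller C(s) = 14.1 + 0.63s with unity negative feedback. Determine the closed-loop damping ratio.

Forward path: (14.1 + 0.63s)·5.5/(s(s+3.9)). The closed-loop characteristic equation is s² + (3.9 + 5.5·0.63)s + 5.5·14.1 = 0.
That is s² + 7.365s + 77.55 = 0, so ω_n = 8.806 rad/s and ζ = 7.365/(2·8.806) = 0.4182.

ζ = 0.418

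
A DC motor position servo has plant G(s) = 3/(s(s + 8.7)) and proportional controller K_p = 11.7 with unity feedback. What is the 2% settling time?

T_s ≈ 0.92 s

From 1 + K_pG(s) = 0: s² + 8.7s + 35.1 = 0 ⇒ ω_n = 5.925, ζ = 0.7342.
2% settling time T_s ≈ 4/(ζω_n) = 4/4.35 = 0.92 s.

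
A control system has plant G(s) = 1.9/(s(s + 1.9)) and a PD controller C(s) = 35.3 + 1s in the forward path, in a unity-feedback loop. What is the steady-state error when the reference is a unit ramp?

0.0283

The loop has one pole at the origin (type 1). Velocity error constant K_v = lim_{s→0} s·C(s)G(s) = 35.3·1.9/1.9 = 35.3.
Steady-state error to a unit ramp: e_ss = 1/K_v = 0.0283.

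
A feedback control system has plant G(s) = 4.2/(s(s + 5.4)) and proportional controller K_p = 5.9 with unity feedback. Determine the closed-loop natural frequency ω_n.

ω_n = 4.98 rad/s

1 + K_p·G(s) = 0 gives s² + 5.4s + 24.78 = 0.
Matching s² + 2ζω_n s + ω_n²: ω_n = √24.78 = 4.978 rad/s and 2ζω_n = 5.4, so ζ = 5.4/(2·4.978) = 0.542.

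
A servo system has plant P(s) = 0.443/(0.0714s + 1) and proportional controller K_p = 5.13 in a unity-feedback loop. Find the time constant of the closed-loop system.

τ = 0.0218 s

Closed loop: T(s) = K_p·P/(1+K_p·P) = 2.273/(0.0714s + 1 + 2.273), with pole at s = −(1 + 2.273)/0.0714 = −45.83.
Closed-loop time constant τ = 1/45.83 = 0.0218 s.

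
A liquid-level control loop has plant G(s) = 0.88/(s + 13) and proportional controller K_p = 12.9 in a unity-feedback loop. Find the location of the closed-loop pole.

s = -24.35

Closed-loop transfer function: T(s) = K_p·G(s)/(1 + K_p·G(s)) = 11.35/(s + 13 + 11.35) = 11.35/(s + 24.35).
The closed-loop pole is at s = −24.35.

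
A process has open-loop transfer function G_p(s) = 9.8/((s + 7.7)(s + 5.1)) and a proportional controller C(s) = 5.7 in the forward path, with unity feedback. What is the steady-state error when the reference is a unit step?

0.413

The loop is type 0. Static position error constant K_pos = C(0)·G_p(0) = 5.7·0.2496 = 1.422.
Steady-state error to a unit step: e_ss = 1/(1+K_pos) = 1/2.422 = 0.413.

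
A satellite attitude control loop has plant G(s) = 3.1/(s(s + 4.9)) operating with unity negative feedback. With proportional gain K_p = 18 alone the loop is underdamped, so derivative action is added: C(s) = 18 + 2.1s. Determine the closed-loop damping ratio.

Forward path: (18 + 2.1s)·3.1/(s(s+4.9)). The closed-loop characteristic equation is s² + (4.9 + 3.1·2.1)s + 3.1·18 = 0.
That is s² + 11.41s + 55.8 = 0, so ω_n = 7.47 rad/s and ζ = 11.41/(2·7.47) = 0.7637.

ζ = 0.764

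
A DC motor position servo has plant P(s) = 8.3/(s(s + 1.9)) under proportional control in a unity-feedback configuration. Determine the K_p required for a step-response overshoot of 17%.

From %OS = 100·exp(−πζ/√(1−ζ²)) = 17%, ζ = −ln(0.17)/√(π²+ln²(0.17)) = 0.4913.
Characteristic equation s² + 1.9s + 8.3K_p = 0 gives ζ = 1.9/(2√(8.3K_p)).
Setting ζ = 0.4913: √(8.3K_p) = 1.9/(2·0.4913) = 1.934, so K_p = 3.739/8.3 = 0.451.

K_p = 0.451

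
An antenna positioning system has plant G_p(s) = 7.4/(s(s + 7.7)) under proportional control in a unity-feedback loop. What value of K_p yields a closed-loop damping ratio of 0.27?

Closed-loop characteristic equation: s² + 7.7s + K_p·7.4 = 0.
So ω_n = √(7.4K_p) and 2ζω_n = 7.7, giving ζ = 7.7/(2√(7.4K_p)).
Setting ζ = 0.27: √(7.4K_p) = 7.7/(2·0.27) = 14.26, so K_p = 203.3/7.4 = 27.5.

K_p = 27.5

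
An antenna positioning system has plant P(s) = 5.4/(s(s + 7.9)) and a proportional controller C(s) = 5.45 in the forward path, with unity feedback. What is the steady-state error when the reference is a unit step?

0

The open loop C(s)P(s) has a pole at the origin (type 1), so the static position error constant is infinite and e_ss = 1/(1+∞) = 0.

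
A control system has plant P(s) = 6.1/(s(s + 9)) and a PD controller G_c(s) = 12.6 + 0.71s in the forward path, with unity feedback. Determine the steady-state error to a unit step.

0

The open loop G_c(s)P(s) has a pole at the origin (type 1), so the static position error constant is infinite and e_ss = 1/(1+∞) = 0.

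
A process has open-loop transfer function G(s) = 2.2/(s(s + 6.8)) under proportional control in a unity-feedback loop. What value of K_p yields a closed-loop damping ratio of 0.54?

K_p = 18

Closed-loop characteristic equation: s² + 6.8s + K_p·2.2 = 0.
So ω_n = √(2.2K_p) and 2ζω_n = 6.8, giving ζ = 6.8/(2√(2.2K_p)).
Setting ζ = 0.54: √(2.2K_p) = 6.8/(2·0.54) = 6.296, so K_p = 39.64/2.2 = 18.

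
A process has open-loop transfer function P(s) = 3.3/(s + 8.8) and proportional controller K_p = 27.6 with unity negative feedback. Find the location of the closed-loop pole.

Closed-loop transfer function: T(s) = K_p·P(s)/(1 + K_p·P(s)) = 91.08/(s + 8.8 + 91.08) = 91.08/(s + 99.88).
The closed-loop pole is at s = −99.88.

s = -99.88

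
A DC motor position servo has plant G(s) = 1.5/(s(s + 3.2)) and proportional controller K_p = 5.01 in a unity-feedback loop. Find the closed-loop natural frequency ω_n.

ω_n = 2.74 rad/s

The closed-loop denominator is s(s+3.2) + 5.01·1.5 = s² + 3.2s + 7.515.
Matching s² + 2ζω_n s + ω_n²: ω_n = √7.515 = 2.741 rad/s and 2ζω_n = 3.2, so ζ = 3.2/(2·2.741) = 0.584.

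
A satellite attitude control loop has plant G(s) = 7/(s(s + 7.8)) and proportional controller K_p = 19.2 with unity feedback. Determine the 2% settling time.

The closed-loop denominator s² + 7.8s + 134.4 gives ω_n = √134.4 = 11.59 and ζ = 7.8/(2ω_n) = 0.3364.
2% settling time T_s ≈ 4/(ζω_n) = 4/3.9 = 1.03 s.

T_s ≈ 1.03 s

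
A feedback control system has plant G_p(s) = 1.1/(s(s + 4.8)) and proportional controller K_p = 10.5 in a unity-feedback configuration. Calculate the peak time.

The closed-loop denominator s² + 4.8s + 11.55 gives ω_n = √11.55 = 3.399 and ζ = 4.8/(2ω_n) = 0.7062.
Damped frequency ω_d = ω_n√(1−ζ²) = 2.406 rad/s, so peak time T_p = π/ω_d = 1.31 s.

T_p = 1.31 s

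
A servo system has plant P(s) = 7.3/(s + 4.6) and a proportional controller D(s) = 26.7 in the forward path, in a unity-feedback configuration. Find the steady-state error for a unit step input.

The loop is type 0. Static position error constant K_pos = D(0)·P(0) = 26.7·1.587 = 42.37.
Steady-state error to a unit step: e_ss = 1/(1+K_pos) = 1/43.37 = 0.0231.

0.0231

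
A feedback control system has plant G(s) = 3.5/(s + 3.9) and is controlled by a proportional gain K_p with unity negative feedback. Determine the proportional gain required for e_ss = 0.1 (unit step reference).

For a type-0 loop with proportional control, e_ss = 1/(1 + K_p·G(0)).
G(0) = 0.8974. Require 1/(1 + K_p·0.8974) = 0.1, so 1 + 0.8974·K_p = 10.
K_p = (10 − 1)/0.8974 = 10.

K_p = 10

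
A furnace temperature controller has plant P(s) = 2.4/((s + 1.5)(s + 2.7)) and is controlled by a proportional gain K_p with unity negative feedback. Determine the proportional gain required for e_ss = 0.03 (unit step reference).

For a type-0 loop with proportional control, e_ss = 1/(1 + K_p·P(0)).
P(0) = 0.5926. Require 1/(1 + K_p·0.5926) = 0.03, so 1 + 0.5926·K_p = 33.33.
K_p = (33.33 − 1)/0.5926 = 54.6.

K_p = 54.6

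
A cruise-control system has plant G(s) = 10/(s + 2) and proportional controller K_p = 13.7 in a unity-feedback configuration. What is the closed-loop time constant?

τ = 0.00719 s

Closed-loop transfer function: T(s) = K_p·G(s)/(1 + K_p·G(s)) = 137/(s + 2 + 137) = 137/(s + 139).
Time constant τ = 1/139 = 0.00719 s.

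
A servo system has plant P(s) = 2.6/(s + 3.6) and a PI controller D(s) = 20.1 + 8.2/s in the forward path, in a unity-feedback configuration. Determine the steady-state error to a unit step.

0

The open loop D(s)P(s) has a pole at the origin (type 1), so the static position error constant is infinite and e_ss = 1/(1+∞) = 0.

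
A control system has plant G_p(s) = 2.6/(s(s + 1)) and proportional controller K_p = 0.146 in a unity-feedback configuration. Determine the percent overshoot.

1.27%

The closed-loop denominator s² + 1s + 0.3796 gives ω_n = √0.3796 = 0.6161 and ζ = 1/(2ω_n) = 0.8115.
%OS = 100·exp(−πζ/√(1−ζ²)) = 100·exp(−π·0.8115/√0.3414) = 1.27%.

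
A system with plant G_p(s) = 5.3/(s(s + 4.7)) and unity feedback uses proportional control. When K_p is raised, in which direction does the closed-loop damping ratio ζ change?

decrease

ζ = 4.7/(2√(5.3K_p)); increasing K_p raises the denominator, so ζ falls.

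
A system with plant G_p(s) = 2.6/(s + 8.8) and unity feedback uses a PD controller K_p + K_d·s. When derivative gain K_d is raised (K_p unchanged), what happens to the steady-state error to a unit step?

K_d affects only the transient (the s-coefficient); the DC loop gain, and hence e_ss, depends only on K_p.

unchanged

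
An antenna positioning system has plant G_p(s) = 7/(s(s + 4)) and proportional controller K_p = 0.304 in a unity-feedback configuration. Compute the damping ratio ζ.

The closed-loop denominator is s(s+4) + 0.304·7 = s² + 4s + 2.128.
So ω_n² = 2.128 ⇒ ω_n = 1.459 rad/s, and ζ = 4/(2ω_n) = 1.37.

ζ = 1.37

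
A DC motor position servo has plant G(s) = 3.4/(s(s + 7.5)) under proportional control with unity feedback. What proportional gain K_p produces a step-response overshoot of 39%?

From %OS = 100·exp(−πζ/√(1−ζ²)) = 39%, ζ = −ln(0.39)/√(π²+ln²(0.39)) = 0.2871.
Characteristic equation s² + 7.5s + 3.4K_p = 0 gives ζ = 7.5/(2√(3.4K_p)).
Setting ζ = 0.2871: √(3.4K_p) = 7.5/(2·0.2871) = 13.06, so K_p = 170.6/3.4 = 50.2.

K_p = 50.2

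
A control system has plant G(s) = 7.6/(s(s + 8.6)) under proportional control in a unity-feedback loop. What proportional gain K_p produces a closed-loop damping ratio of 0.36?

K_p = 18.8

Closed-loop characteristic equation: s² + 8.6s + K_p·7.6 = 0.
So ω_n = √(7.6K_p) and 2ζω_n = 8.6, giving ζ = 8.6/(2√(7.6K_p)).
Setting ζ = 0.36: √(7.6K_p) = 8.6/(2·0.36) = 11.94, so K_p = 142.7/7.6 = 18.8.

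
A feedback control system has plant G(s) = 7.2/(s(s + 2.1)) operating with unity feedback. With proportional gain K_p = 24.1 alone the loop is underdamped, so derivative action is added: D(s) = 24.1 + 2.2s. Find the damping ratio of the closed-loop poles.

Forward path: (24.1 + 2.2s)·7.2/(s(s+2.1)). The closed-loop characteristic equation is s² + (2.1 + 7.2·2.2)s + 7.2·24.1 = 0.
That is s² + 17.94s + 173.5 = 0, so ω_n = 13.17 rad/s and ζ = 17.94/(2·13.17) = 0.681.

ζ = 0.681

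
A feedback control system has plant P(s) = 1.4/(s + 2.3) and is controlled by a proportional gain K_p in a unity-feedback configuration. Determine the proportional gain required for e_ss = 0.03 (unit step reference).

For a type-0 loop with proportional control, e_ss = 1/(1 + K_p·P(0)).
P(0) = 0.6087. Require 1/(1 + K_p·0.6087) = 0.03, so 1 + 0.6087·K_p = 33.33.
K_p = (33.33 − 1)/0.6087 = 53.1.

K_p = 53.1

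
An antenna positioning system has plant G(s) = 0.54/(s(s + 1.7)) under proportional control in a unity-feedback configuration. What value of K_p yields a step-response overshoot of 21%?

K_p = 6.76

From %OS = 100·exp(−πζ/√(1−ζ²)) = 21%, ζ = −ln(0.21)/√(π²+ln²(0.21)) = 0.4449.
Characteristic equation s² + 1.7s + 0.54K_p = 0 gives ζ = 1.7/(2√(0.54K_p)).
Setting ζ = 0.4449: √(0.54K_p) = 1.7/(2·0.4449) = 1.911, so K_p = 3.65/0.54 = 6.76.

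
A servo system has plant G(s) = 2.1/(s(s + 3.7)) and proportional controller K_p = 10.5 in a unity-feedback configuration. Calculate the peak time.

T_p = 0.728 s

The closed-loop denominator s² + 3.7s + 22.05 gives ω_n = √22.05 = 4.696 and ζ = 3.7/(2ω_n) = 0.394.
Damped frequency ω_d = ω_n√(1−ζ²) = 4.316 rad/s, so peak time T_p = π/ω_d = 0.728 s.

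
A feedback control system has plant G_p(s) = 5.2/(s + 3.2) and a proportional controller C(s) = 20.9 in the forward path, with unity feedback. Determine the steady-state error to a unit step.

0.0286

The loop is type 0. Static position error constant K_pos = C(0)·G_p(0) = 20.9·1.625 = 33.96.
Steady-state error to a unit step: e_ss = 1/(1+K_pos) = 1/34.96 = 0.0286.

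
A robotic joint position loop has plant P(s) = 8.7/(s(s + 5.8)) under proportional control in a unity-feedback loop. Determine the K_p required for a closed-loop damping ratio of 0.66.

Closed-loop characteristic equation: s² + 5.8s + K_p·8.7 = 0.
So ω_n = √(8.7K_p) and 2ζω_n = 5.8, giving ζ = 5.8/(2√(8.7K_p)).
Setting ζ = 0.66: √(8.7K_p) = 5.8/(2·0.66) = 4.394, so K_p = 19.31/8.7 = 2.22.

K_p = 2.22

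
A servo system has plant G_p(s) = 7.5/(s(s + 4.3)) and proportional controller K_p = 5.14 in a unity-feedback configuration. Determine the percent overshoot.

31.4%

The closed-loop denominator s² + 4.3s + 38.55 gives ω_n = √38.55 = 6.209 and ζ = 4.3/(2ω_n) = 0.3463.
%OS = 100·exp(−πζ/√(1−ζ²)) = 100·exp(−π·0.3463/√0.8801) = 31.4%.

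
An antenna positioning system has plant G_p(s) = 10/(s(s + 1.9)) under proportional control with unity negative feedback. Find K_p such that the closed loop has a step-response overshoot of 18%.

K_p = 0.393

From %OS = 100·exp(−πζ/√(1−ζ²)) = 18%, ζ = −ln(0.18)/√(π²+ln²(0.18)) = 0.4791.
Characteristic equation s² + 1.9s + 10K_p = 0 gives ζ = 1.9/(2√(10K_p)).
Setting ζ = 0.4791: √(10K_p) = 1.9/(2·0.4791) = 1.983, so K_p = 3.932/10 = 0.393.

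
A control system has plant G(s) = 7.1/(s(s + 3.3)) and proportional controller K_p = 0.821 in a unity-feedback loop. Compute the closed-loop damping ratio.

With unity feedback the closed-loop characteristic equation is s² + 3.3s + 0.821·7.1 = s² + 3.3s + 5.829 = 0.
Matching s² + 2ζω_n s + ω_n²: ω_n = √5.829 = 2.414 rad/s and 2ζω_n = 3.3, so ζ = 3.3/(2·2.414) = 0.683.

ζ = 0.683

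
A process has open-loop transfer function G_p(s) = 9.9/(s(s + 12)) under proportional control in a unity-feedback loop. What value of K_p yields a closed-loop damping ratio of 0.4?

Closed-loop characteristic equation: s² + 12s + K_p·9.9 = 0.
So ω_n = √(9.9K_p) and 2ζω_n = 12, giving ζ = 12/(2√(9.9K_p)).
Setting ζ = 0.4: √(9.9K_p) = 12/(2·0.4) = 15, so K_p = 225/9.9 = 22.7.

K_p = 22.7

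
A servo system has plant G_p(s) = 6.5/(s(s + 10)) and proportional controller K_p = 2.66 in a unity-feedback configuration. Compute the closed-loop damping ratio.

ζ = 1.2

With unity feedback the closed-loop characteristic equation is s² + 10s + 2.66·6.5 = s² + 10s + 17.29 = 0.
So ω_n² = 17.29 ⇒ ω_n = 4.158 rad/s, and ζ = 10/(2ω_n) = 1.2.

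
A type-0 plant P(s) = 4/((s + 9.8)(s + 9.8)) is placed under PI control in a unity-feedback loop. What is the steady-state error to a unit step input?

0

The PI controller's integrator makes the forward path type 1, so e_ss to a step is zero.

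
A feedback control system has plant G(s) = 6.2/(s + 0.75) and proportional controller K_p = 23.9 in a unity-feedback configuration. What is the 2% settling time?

Closed-loop transfer function: T(s) = K_p·G(s)/(1 + K_p·G(s)) = 148.2/(s + 0.75 + 148.2) = 148.2/(s + 148.9).
Time constant τ = 1/148.9 = 0.006715 s, so the 2% settling time is about 4τ = 0.0269 s.

T_s ≈ 0.0269 s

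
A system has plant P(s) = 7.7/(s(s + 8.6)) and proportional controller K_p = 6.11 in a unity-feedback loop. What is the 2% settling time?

T_s ≈ 0.93 s

The closed-loop denominator s² + 8.6s + 47.05 gives ω_n = √47.05 = 6.859 and ζ = 8.6/(2ω_n) = 0.6269.
2% settling time T_s ≈ 4/(ζω_n) = 4/4.3 = 0.93 s.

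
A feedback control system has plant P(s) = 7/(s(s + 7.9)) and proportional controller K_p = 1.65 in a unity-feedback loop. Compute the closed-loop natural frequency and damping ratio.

1 + K_p·P(s) = 0 gives s² + 7.9s + 11.55 = 0.
Matching s² + 2ζω_n s + ω_n²: ω_n = √11.55 = 3.399 rad/s and 2ζω_n = 7.9, so ζ = 7.9/(2·3.399) = 1.16.

ω_n = 3.4 rad/s, ζ = 1.16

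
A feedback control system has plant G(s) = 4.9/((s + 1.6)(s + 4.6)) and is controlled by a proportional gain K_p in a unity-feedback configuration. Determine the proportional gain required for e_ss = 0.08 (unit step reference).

K_p = 17.3

The loop is type 0, so e_ss(step) = 1/(1 + K_pos) with K_pos = K_p·G(0).
G(0) = 0.6658. Require 1/(1 + K_p·0.6658) = 0.08, so 1 + 0.6658·K_p = 12.5.
K_p = (12.5 − 1)/0.6658 = 17.3.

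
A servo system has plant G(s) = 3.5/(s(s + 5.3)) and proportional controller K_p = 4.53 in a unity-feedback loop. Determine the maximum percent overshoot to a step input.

The closed-loop denominator s² + 5.3s + 15.86 gives ω_n = √15.86 = 3.982 and ζ = 5.3/(2ω_n) = 0.6655.
%OS = 100·exp(−πζ/√(1−ζ²)) = 100·exp(−π·0.6655/√0.5571) = 6.07%.

6.07%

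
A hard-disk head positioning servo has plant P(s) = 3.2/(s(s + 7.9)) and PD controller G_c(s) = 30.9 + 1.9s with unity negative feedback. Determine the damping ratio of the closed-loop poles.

ζ = 0.703

Forward path: (30.9 + 1.9s)·3.2/(s(s+7.9)). The closed-loop characteristic equation is s² + (7.9 + 3.2·1.9)s + 3.2·30.9 = 0.
That is s² + 13.98s + 98.88 = 0, so ω_n = 9.944 rad/s and ζ = 13.98/(2·9.944) = 0.7029.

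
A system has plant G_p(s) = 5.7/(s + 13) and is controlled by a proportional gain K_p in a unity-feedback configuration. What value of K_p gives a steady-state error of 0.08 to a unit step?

For a type-0 loop with proportional control, e_ss = 1/(1 + K_p·G_p(0)).
G_p(0) = 0.4385. Require 1/(1 + K_p·0.4385) = 0.08, so 1 + 0.4385·K_p = 12.5.
K_p = (12.5 − 1)/0.4385 = 26.2.

K_p = 26.2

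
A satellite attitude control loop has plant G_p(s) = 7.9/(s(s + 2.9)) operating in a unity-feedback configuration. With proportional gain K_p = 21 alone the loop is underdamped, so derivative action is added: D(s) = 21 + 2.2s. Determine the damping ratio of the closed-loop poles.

Forward path: (21 + 2.2s)·7.9/(s(s+2.9)). The closed-loop characteristic equation is s² + (2.9 + 7.9·2.2)s + 7.9·21 = 0.
That is s² + 20.28s + 165.9 = 0, so ω_n = 12.88 rad/s and ζ = 20.28/(2·12.88) = 0.7873.

ζ = 0.787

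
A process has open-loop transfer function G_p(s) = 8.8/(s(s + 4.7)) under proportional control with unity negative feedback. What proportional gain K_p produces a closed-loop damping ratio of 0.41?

K_p = 3.73

Closed-loop characteristic equation: s² + 4.7s + K_p·8.8 = 0.
So ω_n = √(8.8K_p) and 2ζω_n = 4.7, giving ζ = 4.7/(2√(8.8K_p)).
Setting ζ = 0.41: √(8.8K_p) = 4.7/(2·0.41) = 5.732, so K_p = 32.85/8.8 = 3.73.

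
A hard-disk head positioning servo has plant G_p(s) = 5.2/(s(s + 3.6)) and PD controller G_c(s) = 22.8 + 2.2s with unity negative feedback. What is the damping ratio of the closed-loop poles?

Forward path: (22.8 + 2.2s)·5.2/(s(s+3.6)). The closed-loop characteristic equation is s² + (3.6 + 5.2·2.2)s + 5.2·22.8 = 0.
That is s² + 15.04s + 118.6 = 0, so ω_n = 10.89 rad/s and ζ = 15.04/(2·10.89) = 0.6906.

ζ = 0.691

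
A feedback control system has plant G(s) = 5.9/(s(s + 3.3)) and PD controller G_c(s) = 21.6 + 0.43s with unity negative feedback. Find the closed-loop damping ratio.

Forward path: (21.6 + 0.43s)·5.9/(s(s+3.3)). The closed-loop characteristic equation is s² + (3.3 + 5.9·0.43)s + 5.9·21.6 = 0.
That is s² + 5.837s + 127.4 = 0, so ω_n = 11.29 rad/s and ζ = 5.837/(2·11.29) = 0.2585.

ζ = 0.259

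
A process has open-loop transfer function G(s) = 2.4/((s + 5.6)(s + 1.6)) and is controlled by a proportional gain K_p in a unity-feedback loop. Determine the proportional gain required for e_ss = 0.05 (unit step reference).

The loop is type 0, so e_ss(step) = 1/(1 + K_pos) with K_pos = K_p·G(0).
G(0) = 0.2679. Require 1/(1 + K_p·0.2679) = 0.05, so 1 + 0.2679·K_p = 20.
K_p = (20 − 1)/0.2679 = 70.9.

K_p = 70.9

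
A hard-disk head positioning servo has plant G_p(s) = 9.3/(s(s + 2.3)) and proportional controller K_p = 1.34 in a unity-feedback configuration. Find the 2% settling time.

The closed-loop denominator s² + 2.3s + 12.46 gives ω_n = √12.46 = 3.53 and ζ = 2.3/(2ω_n) = 0.3258.
2% settling time T_s ≈ 4/(ζω_n) = 4/1.15 = 3.48 s.

T_s ≈ 3.48 s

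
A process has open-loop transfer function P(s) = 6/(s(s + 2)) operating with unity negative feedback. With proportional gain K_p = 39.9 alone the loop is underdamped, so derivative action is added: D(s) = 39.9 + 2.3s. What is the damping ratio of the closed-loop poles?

Forward path: (39.9 + 2.3s)·6/(s(s+2)). The closed-loop characteristic equation is s² + (2 + 6·2.3)s + 6·39.9 = 0.
That is s² + 15.8s + 239.4 = 0, so ω_n = 15.47 rad/s and ζ = 15.8/(2·15.47) = 0.5106.

ζ = 0.511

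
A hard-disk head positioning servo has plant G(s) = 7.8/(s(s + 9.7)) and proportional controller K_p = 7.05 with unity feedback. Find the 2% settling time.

From 1 + K_pG(s) = 0: s² + 9.7s + 54.99 = 0 ⇒ ω_n = 7.416, ζ = 0.654.
2% settling time T_s ≈ 4/(ζω_n) = 4/4.85 = 0.825 s.

T_s ≈ 0.825 s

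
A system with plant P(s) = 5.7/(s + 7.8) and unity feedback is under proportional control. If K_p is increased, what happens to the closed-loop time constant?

decrease

The closed-loop bandwidth 7.8+K_p·5.7 grows with K_p, so τ shrinks.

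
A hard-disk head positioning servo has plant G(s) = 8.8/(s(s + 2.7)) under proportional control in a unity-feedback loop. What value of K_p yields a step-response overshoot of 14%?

From %OS = 100·exp(−πζ/√(1−ζ²)) = 14%, ζ = −ln(0.14)/√(π²+ln²(0.14)) = 0.5305.
Characteristic equation s² + 2.7s + 8.8K_p = 0 gives ζ = 2.7/(2√(8.8K_p)).
Setting ζ = 0.5305: √(8.8K_p) = 2.7/(2·0.5305) = 2.545, so K_p = 6.476/8.8 = 0.736.

K_p = 0.736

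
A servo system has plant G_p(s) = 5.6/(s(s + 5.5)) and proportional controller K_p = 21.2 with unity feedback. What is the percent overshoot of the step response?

44.1%

Closed-loop characteristic equation: s² + 5.5s + 118.7 = 0, so ω_n = 10.9 rad/s and ζ = 5.5/(2·10.9) = 0.2524.
%OS = 100·exp(−πζ/√(1−ζ²)) = 100·exp(−π·0.2524/√0.9363) = 44.1%.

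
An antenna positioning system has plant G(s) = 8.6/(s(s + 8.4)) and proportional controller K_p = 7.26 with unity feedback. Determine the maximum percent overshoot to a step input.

Closed-loop characteristic equation: s² + 8.4s + 62.44 = 0, so ω_n = 7.902 rad/s and ζ = 8.4/(2·7.902) = 0.5315.
%OS = 100·exp(−πζ/√(1−ζ²)) = 100·exp(−π·0.5315/√0.7175) = 13.9%.

13.9%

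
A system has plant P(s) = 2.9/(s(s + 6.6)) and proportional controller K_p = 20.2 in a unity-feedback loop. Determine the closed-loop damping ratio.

The closed-loop denominator is s(s+6.6) + 20.2·2.9 = s² + 6.6s + 58.58.
Matching s² + 2ζω_n s + ω_n²: ω_n = √58.58 = 7.654 rad/s and 2ζω_n = 6.6, so ζ = 6.6/(2·7.654) = 0.431.

ζ = 0.431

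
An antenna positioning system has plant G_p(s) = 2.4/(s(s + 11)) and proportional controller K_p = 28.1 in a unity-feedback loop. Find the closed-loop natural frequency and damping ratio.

1 + K_p·G_p(s) = 0 gives s² + 11s + 67.44 = 0.
So ω_n² = 67.44 ⇒ ω_n = 8.212 rad/s, and ζ = 11/(2ω_n) = 0.67.

ω_n = 8.21 rad/s, ζ = 0.67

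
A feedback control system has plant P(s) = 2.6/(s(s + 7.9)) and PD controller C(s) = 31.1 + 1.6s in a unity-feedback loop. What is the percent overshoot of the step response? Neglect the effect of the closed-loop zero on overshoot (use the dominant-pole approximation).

5.84%

Forward path: (31.1 + 1.6s)·2.6/(s(s+7.9)). The closed-loop characteristic equation is s² + (7.9 + 2.6·1.6)s + 2.6·31.1 = 0.
That is s² + 12.06s + 80.86 = 0, so ω_n = 8.992 rad/s and ζ = 12.06/(2·8.992) = 0.6706.
%OS = 100·exp(−πζ/√(1−ζ²)) = 5.84%.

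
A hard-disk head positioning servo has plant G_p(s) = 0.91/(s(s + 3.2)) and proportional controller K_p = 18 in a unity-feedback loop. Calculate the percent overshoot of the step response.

25.9%

From 1 + K_pG_p(s) = 0: s² + 3.2s + 16.38 = 0 ⇒ ω_n = 4.047, ζ = 0.3953.
%OS = 100·exp(−πζ/√(1−ζ²)) = 100·exp(−π·0.3953/√0.8437) = 25.9%.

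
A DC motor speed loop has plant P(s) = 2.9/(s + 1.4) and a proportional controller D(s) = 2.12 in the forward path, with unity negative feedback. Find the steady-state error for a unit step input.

The loop is type 0. Static position error constant K_pos = D(0)·P(0) = 2.12·2.071 = 4.391.
Steady-state error to a unit step: e_ss = 1/(1+K_pos) = 1/5.391 = 0.185.

0.185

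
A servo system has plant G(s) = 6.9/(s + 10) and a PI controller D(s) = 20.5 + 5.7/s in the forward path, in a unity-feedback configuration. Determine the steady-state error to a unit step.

The open loop D(s)G(s) has a pole at the origin (type 1), so the static position error constant is infinite and e_ss = 1/(1+∞) = 0.

0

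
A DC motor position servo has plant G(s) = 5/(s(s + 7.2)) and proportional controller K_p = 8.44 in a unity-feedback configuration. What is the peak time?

T_p = 0.581 s

Closed-loop characteristic equation: s² + 7.2s + 42.2 = 0, so ω_n = 6.496 rad/s and ζ = 7.2/(2·6.496) = 0.5542.
Damped frequency ω_d = ω_n√(1−ζ²) = 5.407 rad/s, so peak time T_p = π/ω_d = 0.581 s.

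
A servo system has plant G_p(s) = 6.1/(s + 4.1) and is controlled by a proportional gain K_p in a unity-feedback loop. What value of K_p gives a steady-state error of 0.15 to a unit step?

Steady-state error for a unit step on this type-0 loop is 1/(1 + K_p·G_p(0)).
G_p(0) = 1.488. Require 1/(1 + K_p·1.488) = 0.15, so 1 + 1.488·K_p = 6.667.
K_p = (6.667 − 1)/1.488 = 3.81.

K_p = 3.81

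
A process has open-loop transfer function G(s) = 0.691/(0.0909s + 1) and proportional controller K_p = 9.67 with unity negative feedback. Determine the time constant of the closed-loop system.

Closed loop: T(s) = K_p·G/(1+K_p·G) = 6.682/(0.0909s + 1 + 6.682), with pole at s = −(1 + 6.682)/0.0909 = −84.51.
Closed-loop time constant τ = 1/84.51 = 0.0118 s.

τ = 0.0118 s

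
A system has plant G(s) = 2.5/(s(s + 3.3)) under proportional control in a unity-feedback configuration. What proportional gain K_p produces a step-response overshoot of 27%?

From %OS = 100·exp(−πζ/√(1−ζ²)) = 27%, ζ = −ln(0.27)/√(π²+ln²(0.27)) = 0.3847.
Characteristic equation s² + 3.3s + 2.5K_p = 0 gives ζ = 3.3/(2√(2.5K_p)).
Setting ζ = 0.3847: √(2.5K_p) = 3.3/(2·0.3847) = 4.289, so K_p = 18.4/2.5 = 7.36.

K_p = 7.36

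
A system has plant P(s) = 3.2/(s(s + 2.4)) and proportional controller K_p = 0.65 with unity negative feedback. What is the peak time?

From 1 + K_pP(s) = 0: s² + 2.4s + 2.08 = 0 ⇒ ω_n = 1.442, ζ = 0.8321.
Damped frequency ω_d = ω_n√(1−ζ²) = 0.8 rad/s, so peak time T_p = π/ω_d = 3.93 s.

T_p = 3.93 s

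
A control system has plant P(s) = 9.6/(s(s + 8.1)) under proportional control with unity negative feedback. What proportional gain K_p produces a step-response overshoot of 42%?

K_p = 24.1

From %OS = 100·exp(−πζ/√(1−ζ²)) = 42%, ζ = −ln(0.42)/√(π²+ln²(0.42)) = 0.2662.
Characteristic equation s² + 8.1s + 9.6K_p = 0 gives ζ = 8.1/(2√(9.6K_p)).
Setting ζ = 0.2662: √(9.6K_p) = 8.1/(2·0.2662) = 15.22, so K_p = 231.5/9.6 = 24.1.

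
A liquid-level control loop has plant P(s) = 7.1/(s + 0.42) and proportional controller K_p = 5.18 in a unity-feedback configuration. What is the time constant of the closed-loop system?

Closed-loop transfer function: T(s) = K_p·P(s)/(1 + K_p·P(s)) = 36.78/(s + 0.42 + 36.78) = 36.78/(s + 37.2).
Time constant τ = 1/37.2 = 0.0269 s.

τ = 0.0269 s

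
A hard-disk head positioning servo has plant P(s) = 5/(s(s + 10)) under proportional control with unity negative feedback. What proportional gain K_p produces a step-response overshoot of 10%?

K_p = 14.3

From %OS = 100·exp(−πζ/√(1−ζ²)) = 10%, ζ = −ln(0.1)/√(π²+ln²(0.1)) = 0.5912.
Characteristic equation s² + 10s + 5K_p = 0 gives ζ = 10/(2√(5K_p)).
Setting ζ = 0.5912: √(5K_p) = 10/(2·0.5912) = 8.458, so K_p = 71.54/5 = 14.3.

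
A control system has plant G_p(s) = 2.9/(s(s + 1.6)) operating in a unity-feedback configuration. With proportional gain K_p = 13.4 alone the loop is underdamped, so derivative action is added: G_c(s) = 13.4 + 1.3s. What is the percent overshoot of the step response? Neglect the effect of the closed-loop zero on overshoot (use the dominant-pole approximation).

22.3%

Forward path: (13.4 + 1.3s)·2.9/(s(s+1.6)). The closed-loop characteristic equation is s² + (1.6 + 2.9·1.3)s + 2.9·13.4 = 0.
That is s² + 5.37s + 38.86 = 0, so ω_n = 6.234 rad/s and ζ = 5.37/(2·6.234) = 0.4307.
%OS = 100·exp(−πζ/√(1−ζ²)) = 22.3%.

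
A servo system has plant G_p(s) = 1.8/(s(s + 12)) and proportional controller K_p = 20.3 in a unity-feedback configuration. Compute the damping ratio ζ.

With unity feedback the closed-loop characteristic equation is s² + 12s + 20.3·1.8 = s² + 12s + 36.54 = 0.
Matching s² + 2ζω_n s + ω_n²: ω_n = √36.54 = 6.045 rad/s and 2ζω_n = 12, so ζ = 12/(2·6.045) = 0.993.

ζ = 0.993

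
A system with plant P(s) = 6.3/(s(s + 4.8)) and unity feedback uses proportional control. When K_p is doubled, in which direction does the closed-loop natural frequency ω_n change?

increase

ω_n = √(6.3·K_p), which grows with K_p.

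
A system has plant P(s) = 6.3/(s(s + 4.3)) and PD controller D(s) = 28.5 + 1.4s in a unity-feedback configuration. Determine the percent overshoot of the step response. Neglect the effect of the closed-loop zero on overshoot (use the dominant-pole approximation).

Forward path: (28.5 + 1.4s)·6.3/(s(s+4.3)). The closed-loop characteristic equation is s² + (4.3 + 6.3·1.4)s + 6.3·28.5 = 0.
That is s² + 13.12s + 179.5 = 0, so ω_n = 13.4 rad/s and ζ = 13.12/(2·13.4) = 0.4896.
%OS = 100·exp(−πζ/√(1−ζ²)) = 17.1%.

17.1%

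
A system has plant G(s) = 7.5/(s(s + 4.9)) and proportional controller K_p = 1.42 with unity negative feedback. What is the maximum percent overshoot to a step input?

The closed-loop denominator s² + 4.9s + 10.65 gives ω_n = √10.65 = 3.263 and ζ = 4.9/(2ω_n) = 0.7507.
%OS = 100·exp(−πζ/√(1−ζ²)) = 100·exp(−π·0.7507/√0.4364) = 2.81%.

2.81%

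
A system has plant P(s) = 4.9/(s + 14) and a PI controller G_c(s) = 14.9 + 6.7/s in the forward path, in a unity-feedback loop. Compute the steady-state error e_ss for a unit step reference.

0

The open loop G_c(s)P(s) has a pole at the origin (type 1), so the static position error constant is infinite and e_ss = 1/(1+∞) = 0.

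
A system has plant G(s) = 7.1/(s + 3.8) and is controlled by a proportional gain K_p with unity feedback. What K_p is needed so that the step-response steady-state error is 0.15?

K_p = 3.03

For a type-0 loop with proportional control, e_ss = 1/(1 + K_p·G(0)).
G(0) = 1.868. Require 1/(1 + K_p·1.868) = 0.15, so 1 + 1.868·K_p = 6.667.
K_p = (6.667 − 1)/1.868 = 3.03.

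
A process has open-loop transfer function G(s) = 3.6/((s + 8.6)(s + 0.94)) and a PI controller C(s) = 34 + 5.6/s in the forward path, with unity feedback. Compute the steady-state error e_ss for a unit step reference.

The open loop C(s)G(s) has a pole at the origin (type 1), so the static position error constant is infinite and e_ss = 1/(1+∞) = 0.

0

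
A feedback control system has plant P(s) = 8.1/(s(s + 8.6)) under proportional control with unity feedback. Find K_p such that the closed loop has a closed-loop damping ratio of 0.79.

K_p = 3.66

Closed-loop characteristic equation: s² + 8.6s + K_p·8.1 = 0.
So ω_n = √(8.1K_p) and 2ζω_n = 8.6, giving ζ = 8.6/(2√(8.1K_p)).
Setting ζ = 0.79: √(8.1K_p) = 8.6/(2·0.79) = 5.443, so K_p = 29.63/8.1 = 3.66.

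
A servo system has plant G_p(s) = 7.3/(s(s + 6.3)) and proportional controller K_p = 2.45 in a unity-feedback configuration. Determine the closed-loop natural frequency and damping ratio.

1 + K_p·G_p(s) = 0 gives s² + 6.3s + 17.89 = 0.
So ω_n² = 17.89 ⇒ ω_n = 4.229 rad/s, and ζ = 6.3/(2ω_n) = 0.745.

ω_n = 4.23 rad/s, ζ = 0.745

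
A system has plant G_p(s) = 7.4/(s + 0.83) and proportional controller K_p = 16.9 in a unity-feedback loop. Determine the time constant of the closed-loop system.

τ = 0.00794 s

Closed-loop transfer function: T(s) = K_p·G_p(s)/(1 + K_p·G_p(s)) = 125.1/(s + 0.83 + 125.1) = 125.1/(s + 125.9).
Time constant τ = 1/125.9 = 0.00794 s.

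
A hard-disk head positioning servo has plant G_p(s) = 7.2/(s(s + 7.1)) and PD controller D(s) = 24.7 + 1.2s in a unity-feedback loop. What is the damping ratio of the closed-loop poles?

Forward path: (24.7 + 1.2s)·7.2/(s(s+7.1)). The closed-loop characteristic equation is s² + (7.1 + 7.2·1.2)s + 7.2·24.7 = 0.
That is s² + 15.74s + 177.8 = 0, so ω_n = 13.34 rad/s and ζ = 15.74/(2·13.34) = 0.5901.

ζ = 0.59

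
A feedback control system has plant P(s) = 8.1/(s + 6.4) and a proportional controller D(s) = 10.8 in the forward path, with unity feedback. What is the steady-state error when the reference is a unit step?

The loop is type 0. Static position error constant K_pos = D(0)·P(0) = 10.8·1.266 = 13.67.
Steady-state error to a unit step: e_ss = 1/(1+K_pos) = 1/14.67 = 0.0682.

0.0682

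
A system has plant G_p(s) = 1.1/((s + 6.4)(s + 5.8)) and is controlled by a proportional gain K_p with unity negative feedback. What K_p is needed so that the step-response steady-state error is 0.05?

K_p = 641

The loop is type 0, so e_ss(step) = 1/(1 + K_pos) with K_pos = K_p·G_p(0).
G_p(0) = 0.02963. Require 1/(1 + K_p·0.02963) = 0.05, so 1 + 0.02963·K_p = 20.
K_p = (20 − 1)/0.02963 = 641.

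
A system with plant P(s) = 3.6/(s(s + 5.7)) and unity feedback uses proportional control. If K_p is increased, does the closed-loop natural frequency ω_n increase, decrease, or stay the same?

ω_n = √(3.6·K_p), which grows with K_p.

increase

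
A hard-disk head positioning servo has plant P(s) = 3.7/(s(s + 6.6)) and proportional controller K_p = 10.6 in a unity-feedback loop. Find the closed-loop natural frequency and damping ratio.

ω_n = 6.26 rad/s, ζ = 0.527

1 + K_p·P(s) = 0 gives s² + 6.6s + 39.22 = 0.
So ω_n² = 39.22 ⇒ ω_n = 6.263 rad/s, and ζ = 6.6/(2ω_n) = 0.527.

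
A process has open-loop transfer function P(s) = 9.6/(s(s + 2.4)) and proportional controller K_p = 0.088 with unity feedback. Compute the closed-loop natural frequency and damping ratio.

ω_n = 0.919 rad/s, ζ = 1.31

The closed-loop denominator is s(s+2.4) + 0.088·9.6 = s² + 2.4s + 0.8448.
So ω_n² = 0.8448 ⇒ ω_n = 0.9191 rad/s, and ζ = 2.4/(2ω_n) = 1.31.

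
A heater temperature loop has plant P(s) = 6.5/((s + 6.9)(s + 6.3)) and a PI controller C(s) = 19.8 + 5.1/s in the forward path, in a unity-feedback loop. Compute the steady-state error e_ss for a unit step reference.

0

The open loop C(s)P(s) has a pole at the origin (type 1), so the static position error constant is infinite and e_ss = 1/(1+∞) = 0.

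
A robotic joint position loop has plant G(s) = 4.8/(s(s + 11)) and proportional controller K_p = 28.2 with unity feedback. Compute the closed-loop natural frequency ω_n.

ω_n = 11.6 rad/s

With unity feedback the closed-loop characteristic equation is s² + 11s + 28.2·4.8 = s² + 11s + 135.4 = 0.
So ω_n² = 135.4 ⇒ ω_n = 11.63 rad/s, and ζ = 11/(2ω_n) = 0.473.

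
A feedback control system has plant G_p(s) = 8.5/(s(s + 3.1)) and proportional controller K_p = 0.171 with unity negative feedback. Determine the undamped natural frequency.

ω_n = 1.21 rad/s

With unity feedback the closed-loop characteristic equation is s² + 3.1s + 0.171·8.5 = s² + 3.1s + 1.454 = 0.
Matching s² + 2ζω_n s + ω_n²: ω_n = √1.454 = 1.206 rad/s and 2ζω_n = 3.1, so ζ = 3.1/(2·1.206) = 1.29.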